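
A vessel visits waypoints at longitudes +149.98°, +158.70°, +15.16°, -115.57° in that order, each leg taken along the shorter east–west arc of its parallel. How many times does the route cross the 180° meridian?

0

Leg 1: +149.98° → +158.70°, shortest Δλ = 8.72° (east) — does not cross 180°.
Leg 2: +158.70° → +15.16°, shortest Δλ = -143.54° (west) — does not cross 180°.
Leg 3: +15.16° → -115.57°, shortest Δλ = -130.73° (west) — does not cross 180°.
Total crossings: 0.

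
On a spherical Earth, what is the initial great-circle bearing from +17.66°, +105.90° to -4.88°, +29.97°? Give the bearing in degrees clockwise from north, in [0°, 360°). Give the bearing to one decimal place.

Δλ = 29.97 − 105.90 = -75.93°.
θ = atan2( sin Δλ · cos φ₂ , cos φ₁ · sin φ₂ − sin φ₁ · cos φ₂ · cos Δλ )
  = atan2(-0.96648, -0.15454) = -99.085° → normalised to [0°, 360°): 260.915°.

260.9°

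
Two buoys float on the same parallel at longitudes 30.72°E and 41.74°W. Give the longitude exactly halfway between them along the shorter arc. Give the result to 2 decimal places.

Signed shortest Δλ from +30.72° to -41.74° is -72.46°.
Midpoint longitude = +30.72° + (-72.46°)/2 = +30.72° − 36.23° = -5.51°.

5.51°W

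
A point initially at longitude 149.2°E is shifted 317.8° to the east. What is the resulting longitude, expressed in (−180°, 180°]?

107.0°E

Start at +149.2°; shift +317.8° → +467.0°.
+467.0° lies outside (−180°, 180°]; subtract 360° → +107.0°.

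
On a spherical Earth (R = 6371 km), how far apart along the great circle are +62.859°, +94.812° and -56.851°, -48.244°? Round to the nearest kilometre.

Δλ = -48.244 − 94.812 = -143.056°.
Δφ = -56.851 − 62.859 = -119.710°.
a = sin²(Δφ/2) + cos φ₁ · cos φ₂ · sin²(Δλ/2) = 0.972212.
c = 2·atan2(√a, √(1−a)) = 2.80663 rad → d = 6371·c ≈ 17881.06 km.

17881 km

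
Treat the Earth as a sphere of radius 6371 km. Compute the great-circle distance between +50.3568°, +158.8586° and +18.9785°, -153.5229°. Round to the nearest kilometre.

5440 km

Δλ = -153.5229 − 158.8586 = -312.3815°; wrapped into (−180°, 180°]: 47.6185°.
Δφ = 18.9785 − 50.3568 = -31.3783°.
a = sin²(Δφ/2) + cos φ₁ · cos φ₂ · sin²(Δλ/2) = 0.171448.
c = 2·atan2(√a, √(1−a)) = 0.85383 rad → d = 6371·c ≈ 5439.73 km.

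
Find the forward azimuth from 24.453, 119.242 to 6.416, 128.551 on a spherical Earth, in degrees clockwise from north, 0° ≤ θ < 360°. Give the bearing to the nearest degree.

Δλ = 128.551 − 119.242 = 9.309°.
θ = atan2( sin Δλ · cos φ₂ , cos φ₁ · sin φ₂ − sin φ₁ · cos φ₂ · cos Δλ )
  = atan2(0.16075, -0.30421) = 152.148° → normalised to [0°, 360°): 152.148°.

152°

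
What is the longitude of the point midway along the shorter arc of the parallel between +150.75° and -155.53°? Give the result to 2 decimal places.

Signed shortest Δλ from +150.75° to -155.53° is +53.72°.
Midpoint longitude = +150.75° + (+53.72°)/2 = +150.75° + 26.86° = +177.61°.
(The naïve average (+150.75 + -155.53)/2 = -2.39° is on the wrong side of the globe.)

+177.61°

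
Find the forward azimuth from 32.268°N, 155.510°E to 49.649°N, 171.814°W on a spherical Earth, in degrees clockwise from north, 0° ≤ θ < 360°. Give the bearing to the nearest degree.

45°

Δλ = -171.814 − 155.510 = -327.324°; wrapped into (−180°, 180°]: 32.676°.
θ = atan2( sin Δλ · cos φ₂ , cos φ₁ · sin φ₂ − sin φ₁ · cos φ₂ · cos Δλ )
  = atan2(0.34956, 0.35343) = 44.685° → normalised to [0°, 360°): 44.685°.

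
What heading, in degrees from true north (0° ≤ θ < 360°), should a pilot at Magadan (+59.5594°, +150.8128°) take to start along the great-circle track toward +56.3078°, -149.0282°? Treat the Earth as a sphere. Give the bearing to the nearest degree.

Δλ = -149.0282 − 150.8128 = -299.8410°; wrapped into (−180°, 180°]: 60.1590°.
θ = atan2( sin Δλ · cos φ₂ , cos φ₁ · sin φ₂ − sin φ₁ · cos φ₂ · cos Δλ )
  = atan2(0.48118, 0.18356) = 69.119° → normalised to [0°, 360°): 69.119°.

69°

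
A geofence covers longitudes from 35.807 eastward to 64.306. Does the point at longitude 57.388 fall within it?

Band width going east from +35.807° to +64.306°: ((64.306 − 35.807) mod 360) = 28.499°.
Offset of +57.388° east of the west edge: ((57.388 − 35.807) mod 360) = 21.581°.
21.581° ≤ 28.499° ⇒ inside.

Yes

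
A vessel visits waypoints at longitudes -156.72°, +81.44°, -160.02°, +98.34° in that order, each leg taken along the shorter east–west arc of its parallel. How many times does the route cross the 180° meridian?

Leg 1: -156.72° → +81.44°, shortest Δλ = -121.84° (west) — crosses 180°.
Leg 2: +81.44° → -160.02°, shortest Δλ = 118.54° (east) — crosses 180°.
Leg 3: -160.02° → +98.34°, shortest Δλ = -101.64° (west) — crosses 180°.
Total crossings: 3.

3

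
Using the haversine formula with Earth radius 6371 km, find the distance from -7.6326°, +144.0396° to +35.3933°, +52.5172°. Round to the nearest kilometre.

10635 km

Δλ = 52.5172 − 144.0396 = -91.5224°.
Δφ = 35.3933 − -7.6326 = 43.0259°.
a = sin²(Δφ/2) + cos φ₁ · cos φ₂ · sin²(Δλ/2) = 0.549197.
c = 2·atan2(√a, √(1−a)) = 1.66935 rad → d = 6371·c ≈ 10635.43 km.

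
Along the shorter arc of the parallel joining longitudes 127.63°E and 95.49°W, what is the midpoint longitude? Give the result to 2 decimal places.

Signed shortest Δλ from +127.63° to -95.49° is +136.88°.
Midpoint longitude = +127.63° + (+136.88°)/2 = +127.63° + 68.44° = +196.07°.
Normalise into (−180°, 180°]: -163.93°.
(The naïve average (+127.63 + -95.49)/2 = 16.07° is on the wrong side of the globe.)

163.93°W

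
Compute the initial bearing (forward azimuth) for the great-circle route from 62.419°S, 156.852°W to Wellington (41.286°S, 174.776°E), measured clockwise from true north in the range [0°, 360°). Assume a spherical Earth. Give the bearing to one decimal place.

Δλ = 174.776 − -156.852 = 331.628°; wrapped into (−180°, 180°]: -28.372°.
θ = atan2( sin Δλ · cos φ₂ , cos φ₁ · sin φ₂ − sin φ₁ · cos φ₂ · cos Δλ )
  = atan2(-0.35707, 0.28053) = -51.845° → normalised to [0°, 360°): 308.155°.

308.2°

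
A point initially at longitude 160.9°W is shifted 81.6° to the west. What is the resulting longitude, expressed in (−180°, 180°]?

117.5°E

Start at -160.9°; shift −81.6° → -242.5°.
-242.5° lies outside (−180°, 180°]; add 360° → +117.5°.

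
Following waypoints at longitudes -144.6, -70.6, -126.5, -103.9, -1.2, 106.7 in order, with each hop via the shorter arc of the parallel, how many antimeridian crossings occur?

Leg 1: -144.6° → -70.6°, shortest Δλ = 74.0° (east) — does not cross 180°.
Leg 2: -70.6° → -126.5°, shortest Δλ = -55.9° (west) — does not cross 180°.
Leg 3: -126.5° → -103.9°, shortest Δλ = 22.6° (east) — does not cross 180°.
Leg 4: -103.9° → -1.2°, shortest Δλ = 102.7° (east) — does not cross 180°.
Leg 5: -1.2° → +106.7°, shortest Δλ = 107.9° (east) — does not cross 180°.
Total crossings: 0.

0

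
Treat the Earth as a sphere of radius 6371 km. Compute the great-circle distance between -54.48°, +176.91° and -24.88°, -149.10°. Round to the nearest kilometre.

Δλ = -149.10 − 176.91 = -326.01°; wrapped into (−180°, 180°]: 33.99°.
Δφ = -24.88 − -54.48 = 29.60°.
a = sin²(Δφ/2) + cos φ₁ · cos φ₂ · sin²(Δλ/2) = 0.110281.
c = 2·atan2(√a, √(1−a)) = 0.67703 rad → d = 6371·c ≈ 4313.35 km.

4313 km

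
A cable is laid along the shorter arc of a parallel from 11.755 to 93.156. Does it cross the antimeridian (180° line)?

No

Signed shortest Δλ = ((93.156 − 11.755 + 180) mod 360) − 180 = 81.401°.
Going east by 81.401° from +11.755° reaches +93.156° without touching 180°.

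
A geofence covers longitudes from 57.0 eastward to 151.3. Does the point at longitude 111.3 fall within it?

Band width going east from +57.0° to +151.3°: ((151.3 − 57.0) mod 360) = 94.3°.
Offset of +111.3° east of the west edge: ((111.3 − 57.0) mod 360) = 54.3°.
54.3° ≤ 94.3° ⇒ inside.

Yes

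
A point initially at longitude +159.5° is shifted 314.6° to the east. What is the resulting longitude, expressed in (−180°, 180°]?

Start at +159.5°; shift +314.6° → +474.1°.
+474.1° lies outside (−180°, 180°]; subtract 360° → +114.1°.

+114.1°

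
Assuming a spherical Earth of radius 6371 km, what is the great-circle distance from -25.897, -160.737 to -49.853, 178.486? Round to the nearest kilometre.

3205 km

Δλ = 178.486 − -160.737 = 339.223°; wrapped into (−180°, 180°]: -20.777°.
Δφ = -49.853 − -25.897 = -23.956°.
a = sin²(Δφ/2) + cos φ₁ · cos φ₂ · sin²(Δλ/2) = 0.061931.
c = 2·atan2(√a, √(1−a)) = 0.50300 rad → d = 6371·c ≈ 3204.63 km.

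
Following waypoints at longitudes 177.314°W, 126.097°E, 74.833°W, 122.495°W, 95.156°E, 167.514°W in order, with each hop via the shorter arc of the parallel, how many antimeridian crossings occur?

Leg 1: -177.314° → +126.097°, shortest Δλ = -56.589° (west) — crosses 180°.
Leg 2: +126.097° → -74.833°, shortest Δλ = 159.07° (east) — crosses 180°.
Leg 3: -74.833° → -122.495°, shortest Δλ = -47.662° (west) — does not cross 180°.
Leg 4: -122.495° → +95.156°, shortest Δλ = -142.349° (west) — crosses 180°.
Leg 5: +95.156° → -167.514°, shortest Δλ = 97.33° (east) — crosses 180°.
Total crossings: 4.

4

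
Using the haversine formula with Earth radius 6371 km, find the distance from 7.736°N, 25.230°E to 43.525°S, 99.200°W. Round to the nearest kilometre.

Δλ = -99.200 − 25.230 = -124.430°.
Δφ = -43.525 − 7.736 = -51.261°.
a = sin²(Δφ/2) + cos φ₁ · cos φ₂ · sin²(Δλ/2) = 0.749463.
c = 2·atan2(√a, √(1−a)) = 2.09316 rad → d = 6371·c ≈ 13335.49 km.

13335 km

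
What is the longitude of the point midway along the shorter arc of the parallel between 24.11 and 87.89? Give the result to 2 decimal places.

Signed shortest Δλ from +24.11° to +87.89° is +63.78°.
Midpoint longitude = +24.11° + (+63.78°)/2 = +24.11° + 31.89° = +56.00°.

+56.00°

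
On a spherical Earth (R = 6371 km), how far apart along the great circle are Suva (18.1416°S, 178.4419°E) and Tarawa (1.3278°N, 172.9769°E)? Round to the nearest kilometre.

2246 km

Δλ = 172.9769 − 178.4419 = -5.4650°.
Δφ = 1.3278 − -18.1416 = 19.4694°.
a = sin²(Δφ/2) + cos φ₁ · cos φ₂ · sin²(Δλ/2) = 0.030749.
c = 2·atan2(√a, √(1−a)) = 0.35253 rad → d = 6371·c ≈ 2245.98 km.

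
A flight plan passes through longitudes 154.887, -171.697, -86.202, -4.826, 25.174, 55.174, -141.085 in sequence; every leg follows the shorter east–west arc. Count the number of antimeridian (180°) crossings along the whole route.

Leg 1: +154.887° → -171.697°, shortest Δλ = 33.416° (east) — crosses 180°.
Leg 2: -171.697° → -86.202°, shortest Δλ = 85.495° (east) — does not cross 180°.
Leg 3: -86.202° → -4.826°, shortest Δλ = 81.376° (east) — does not cross 180°.
Leg 4: -4.826° → +25.174°, shortest Δλ = 30.0° (east) — does not cross 180°.
Leg 5: +25.174° → +55.174°, shortest Δλ = 30.0° (east) — does not cross 180°.
Leg 6: +55.174° → -141.085°, shortest Δλ = 163.741° (east) — crosses 180°.
Total crossings: 2.

2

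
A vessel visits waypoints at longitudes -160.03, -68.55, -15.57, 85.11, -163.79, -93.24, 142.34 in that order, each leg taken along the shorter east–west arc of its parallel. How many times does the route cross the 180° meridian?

2

Leg 1: -160.03° → -68.55°, shortest Δλ = 91.48° (east) — does not cross 180°.
Leg 2: -68.55° → -15.57°, shortest Δλ = 52.98° (east) — does not cross 180°.
Leg 3: -15.57° → +85.11°, shortest Δλ = 100.68° (east) — does not cross 180°.
Leg 4: +85.11° → -163.79°, shortest Δλ = 111.1° (east) — crosses 180°.
Leg 5: -163.79° → -93.24°, shortest Δλ = 70.55° (east) — does not cross 180°.
Leg 6: -93.24° → +142.34°, shortest Δλ = -124.42° (west) — crosses 180°.
Total crossings: 2.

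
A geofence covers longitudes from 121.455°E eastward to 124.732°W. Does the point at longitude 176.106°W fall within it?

Yes

Band width going east from +121.455° to -124.732°: ((-124.732 − 121.455) mod 360) = 113.813°.
Offset of -176.106° east of the west edge: ((-176.106 − 121.455) mod 360) = 62.439°.
62.439° ≤ 113.813° ⇒ inside.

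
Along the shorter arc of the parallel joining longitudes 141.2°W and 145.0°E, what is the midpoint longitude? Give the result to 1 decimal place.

Signed shortest Δλ from -141.2° to +145.0° is -73.8°.
Midpoint longitude = -141.2° + (-73.8°)/2 = -141.2° − 36.9° = -178.1°.
(The naïve average (-141.2 + +145.0)/2 = 1.9° is on the wrong side of the globe.)

178.1°W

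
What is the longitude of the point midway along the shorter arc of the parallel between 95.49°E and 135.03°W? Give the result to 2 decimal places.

Signed shortest Δλ from +95.49° to -135.03° is +129.48°.
Midpoint longitude = +95.49° + (+129.48°)/2 = +95.49° + 64.74° = +160.23°.
(The naïve average (+95.49 + -135.03)/2 = -19.77° is on the wrong side of the globe.)

160.23°E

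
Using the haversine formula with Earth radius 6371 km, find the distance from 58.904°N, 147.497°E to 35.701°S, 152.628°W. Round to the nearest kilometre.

Δλ = -152.628 − 147.497 = -300.125°; wrapped into (−180°, 180°]: 59.875°.
Δφ = -35.701 − 58.904 = -94.605°.
a = sin²(Δφ/2) + cos φ₁ · cos φ₂ · sin²(Δλ/2) = 0.644601.
c = 2·atan2(√a, √(1−a)) = 1.86419 rad → d = 6371·c ≈ 11876.75 km.

11877 km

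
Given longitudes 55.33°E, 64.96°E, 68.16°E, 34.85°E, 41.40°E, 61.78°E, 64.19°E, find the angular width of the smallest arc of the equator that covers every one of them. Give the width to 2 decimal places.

Sort the longitudes: +34.85°, +41.40°, +55.33°, +61.78°, +64.19°, +64.96°, +68.16°.
Eastward gaps between consecutive values (wrapping around): 6.55°, 13.93°, 6.45°, 2.41°, 0.77°, 3.20°, 326.69°.
Largest gap = 326.69° ⇒ minimal covering band is its complement: 360° − 326.69° = 33.31°.
Band runs from +34.85° eastward to +68.16°.

33.31°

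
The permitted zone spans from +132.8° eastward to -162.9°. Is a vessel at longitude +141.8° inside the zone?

Yes

Band width going east from +132.8° to -162.9°: ((-162.9 − 132.8) mod 360) = 64.3°.
Offset of +141.8° east of the west edge: ((141.8 − 132.8) mod 360) = 9.0°.
9.0° ≤ 64.3° ⇒ inside.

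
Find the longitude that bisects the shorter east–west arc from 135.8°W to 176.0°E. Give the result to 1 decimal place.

Signed shortest Δλ from -135.8° to +176.0° is -48.2°.
Midpoint longitude = -135.8° + (-48.2°)/2 = -135.8° − 24.1° = -159.9°.
(The naïve average (-135.8 + +176.0)/2 = 20.1° is on the wrong side of the globe.)

159.9°W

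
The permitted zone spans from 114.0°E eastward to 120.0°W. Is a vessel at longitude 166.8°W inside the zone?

Yes

Band width going east from +114.0° to -120.0°: ((-120.0 − 114.0) mod 360) = 126.0°.
Offset of -166.8° east of the west edge: ((-166.8 − 114.0) mod 360) = 79.2°.
79.2° ≤ 126.0° ⇒ inside.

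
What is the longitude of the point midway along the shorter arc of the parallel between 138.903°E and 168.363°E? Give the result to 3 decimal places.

153.633°E

Signed shortest Δλ from +138.903° to +168.363° is +29.460°.
Midpoint longitude = +138.903° + (+29.460°)/2 = +138.903° + 14.730° = +153.633°.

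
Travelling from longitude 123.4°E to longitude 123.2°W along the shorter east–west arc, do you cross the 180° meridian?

Naïve |-123.2 − 123.4| = 246.6° > 180°, so the shorter arc goes the other way round — across 180°.
Signed shortest Δλ = ((-123.2 − 123.4 + 180) mod 360) − 180 = 113.4°.
Going east by 113.4° from +123.4° passes through 180° before reaching -123.2°.

Yes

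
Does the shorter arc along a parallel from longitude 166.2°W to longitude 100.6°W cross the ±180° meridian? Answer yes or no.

No

Signed shortest Δλ = ((-100.6 − -166.2 + 180) mod 360) − 180 = 65.6°.
Going east by 65.6° from -166.2° reaches -100.6° without touching 180°.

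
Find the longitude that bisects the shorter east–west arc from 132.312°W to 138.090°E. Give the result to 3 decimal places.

Signed shortest Δλ from -132.312° to +138.090° is -89.598°.
Midpoint longitude = -132.312° + (-89.598°)/2 = -132.312° − 44.799° = -177.111°.
(The naïve average (-132.312 + +138.090)/2 = 2.889° is on the wrong side of the globe.)

177.111°W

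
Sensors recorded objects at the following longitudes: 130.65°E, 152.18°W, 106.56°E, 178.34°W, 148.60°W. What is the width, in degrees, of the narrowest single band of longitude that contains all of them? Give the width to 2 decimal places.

104.84°

Sort the longitudes: -178.34°, -152.18°, -148.60°, +106.56°, +130.65°.
Eastward gaps between consecutive values (wrapping around): 26.16°, 3.58°, 255.16°, 24.09°, 51.01°.
Largest gap = 255.16° ⇒ minimal covering band is its complement: 360° − 255.16° = 104.84°.
Band runs from +106.56° eastward to -148.60°, crossing the antimeridian.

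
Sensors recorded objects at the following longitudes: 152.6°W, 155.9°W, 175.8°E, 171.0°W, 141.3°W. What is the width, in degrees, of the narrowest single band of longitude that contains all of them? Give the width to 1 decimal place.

42.9°

Sort the longitudes: -171.0°, -155.9°, -152.6°, -141.3°, +175.8°.
Eastward gaps between consecutive values (wrapping around): 15.1°, 3.3°, 11.3°, 317.1°, 13.2°.
Largest gap = 317.1° ⇒ minimal covering band is its complement: 360° − 317.1° = 42.9°.
Band runs from +175.8° eastward to -141.3°, crossing the antimeridian.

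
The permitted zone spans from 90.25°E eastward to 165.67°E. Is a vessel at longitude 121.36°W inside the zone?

Band width going east from +90.25° to +165.67°: ((165.67 − 90.25) mod 360) = 75.42°.
Offset of -121.36° east of the west edge: ((-121.36 − 90.25) mod 360) = 148.39°.
148.39° > 75.42° ⇒ outside.

No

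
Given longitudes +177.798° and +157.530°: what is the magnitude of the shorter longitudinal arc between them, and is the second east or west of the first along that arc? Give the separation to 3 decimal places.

Raw difference: 157.530 − 177.798 = -20.268°.
Normalise into (−180°, 180°]: -20.268° stays -20.268°.
Negative ⇒ the second point lies to the west; separation 20.268°.

20.268° west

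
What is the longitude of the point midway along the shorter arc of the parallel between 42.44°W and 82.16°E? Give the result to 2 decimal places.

Signed shortest Δλ from -42.44° to +82.16° is +124.60°.
Midpoint longitude = -42.44° + (+124.60°)/2 = -42.44° + 62.30° = +19.86°.

19.86°E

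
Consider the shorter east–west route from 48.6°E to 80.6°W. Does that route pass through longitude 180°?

No

Signed shortest Δλ = ((-80.6 − 48.6 + 180) mod 360) − 180 = -129.2°.
Going west by 129.2° from +48.6° reaches -80.6° without touching 180°.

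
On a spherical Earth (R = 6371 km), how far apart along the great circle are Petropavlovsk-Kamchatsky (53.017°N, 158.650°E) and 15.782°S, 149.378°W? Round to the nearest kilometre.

9117 km

Δλ = -149.378 − 158.650 = -308.028°; wrapped into (−180°, 180°]: 51.972°.
Δφ = -15.782 − 53.017 = -68.799°.
a = sin²(Δφ/2) + cos φ₁ · cos φ₂ · sin²(Δλ/2) = 0.430315.
c = 2·atan2(√a, √(1−a)) = 1.43097 rad → d = 6371·c ≈ 9116.72 km.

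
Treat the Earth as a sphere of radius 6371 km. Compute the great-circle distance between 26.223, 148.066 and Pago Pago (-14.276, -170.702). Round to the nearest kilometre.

6336 km

Δλ = -170.702 − 148.066 = -318.768°; wrapped into (−180°, 180°]: 41.232°.
Δφ = -14.276 − 26.223 = -40.499°.
a = sin²(Δφ/2) + cos φ₁ · cos φ₂ · sin²(Δλ/2) = 0.227574.
c = 2·atan2(√a, √(1−a)) = 0.99458 rad → d = 6371·c ≈ 6336.49 km.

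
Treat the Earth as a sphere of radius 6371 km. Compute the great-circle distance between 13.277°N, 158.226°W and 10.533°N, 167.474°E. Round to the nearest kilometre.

3742 km

Δλ = 167.474 − -158.226 = 325.700°; wrapped into (−180°, 180°]: -34.300°.
Δφ = 10.533 − 13.277 = -2.744°.
a = sin²(Δφ/2) + cos φ₁ · cos φ₂ · sin²(Δλ/2) = 0.083774.
c = 2·atan2(√a, √(1−a)) = 0.58728 rad → d = 6371·c ≈ 3741.55 km.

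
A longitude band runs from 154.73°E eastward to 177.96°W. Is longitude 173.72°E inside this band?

Yes

Band width going east from +154.73° to -177.96°: ((-177.96 − 154.73) mod 360) = 27.31°.
Offset of +173.72° east of the west edge: ((173.72 − 154.73) mod 360) = 18.99°.
18.99° ≤ 27.31° ⇒ inside.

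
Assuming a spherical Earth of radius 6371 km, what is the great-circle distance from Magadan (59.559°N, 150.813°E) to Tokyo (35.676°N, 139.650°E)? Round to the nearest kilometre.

Δλ = 139.650 − 150.813 = -11.163°.
Δφ = 35.676 − 59.559 = -23.883°.
a = sin²(Δφ/2) + cos φ₁ · cos φ₂ · sin²(Δλ/2) = 0.046706.
c = 2·atan2(√a, √(1−a)) = 0.43567 rad → d = 6371·c ≈ 2775.65 km.

2776 km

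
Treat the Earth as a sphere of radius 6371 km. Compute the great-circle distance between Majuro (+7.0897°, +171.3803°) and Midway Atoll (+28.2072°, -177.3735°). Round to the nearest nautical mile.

1420 nmi

Δλ = -177.3735 − 171.3803 = -348.7538°; wrapped into (−180°, 180°]: 11.2462°.
Δφ = 28.2072 − 7.0897 = 21.1175°.
a = sin²(Δφ/2) + cos φ₁ · cos φ₂ · sin²(Δλ/2) = 0.041974.
c = 2·atan2(√a, √(1−a)) = 0.41267 rad → d = 6371·c ≈ 2629.15 km ≈ 1419.63 nmi.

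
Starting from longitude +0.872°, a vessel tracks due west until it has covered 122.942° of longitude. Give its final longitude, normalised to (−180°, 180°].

-122.070°

Start at +0.872°; shift −122.942° → -122.070°.
-122.070° already lies in (−180°, 180°].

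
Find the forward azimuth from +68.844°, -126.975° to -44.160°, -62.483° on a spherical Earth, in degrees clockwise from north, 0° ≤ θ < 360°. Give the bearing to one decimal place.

Δλ = -62.483 − -126.975 = 64.492°.
θ = atan2( sin Δλ · cos φ₂ , cos φ₁ · sin φ₂ − sin φ₁ · cos φ₂ · cos Δλ )
  = atan2(0.64747, -0.53955) = 129.805° → normalised to [0°, 360°): 129.805°.

129.8°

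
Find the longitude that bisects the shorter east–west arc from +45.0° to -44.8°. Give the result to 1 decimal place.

+0.1°

Signed shortest Δλ from +45.0° to -44.8° is -89.8°.
Midpoint longitude = +45.0° + (-89.8°)/2 = +45.0° − 44.9° = +0.1°.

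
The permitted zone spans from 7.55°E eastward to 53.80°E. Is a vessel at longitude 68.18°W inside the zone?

Band width going east from +7.55° to +53.80°: ((53.80 − 7.55) mod 360) = 46.25°.
Offset of -68.18° east of the west edge: ((-68.18 − 7.55) mod 360) = 284.27°.
284.27° > 46.25° ⇒ outside.

No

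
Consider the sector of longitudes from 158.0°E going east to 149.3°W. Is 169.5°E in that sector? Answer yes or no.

Yes

Band width going east from +158.0° to -149.3°: ((-149.3 − 158.0) mod 360) = 52.7°.
Offset of +169.5° east of the west edge: ((169.5 − 158.0) mod 360) = 11.5°.
11.5° ≤ 52.7° ⇒ inside.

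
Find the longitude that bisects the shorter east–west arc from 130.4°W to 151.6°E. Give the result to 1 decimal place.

169.4°W

Signed shortest Δλ from -130.4° to +151.6° is -78.0°.
Midpoint longitude = -130.4° + (-78.0°)/2 = -130.4° − 39.0° = -169.4°.
(The naïve average (-130.4 + +151.6)/2 = 10.6° is on the wrong side of the globe.)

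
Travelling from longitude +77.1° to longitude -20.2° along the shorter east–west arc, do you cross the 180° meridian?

No

Signed shortest Δλ = ((-20.2 − 77.1 + 180) mod 360) − 180 = -97.3°.
Going west by 97.3° from +77.1° reaches -20.2° without touching 180°.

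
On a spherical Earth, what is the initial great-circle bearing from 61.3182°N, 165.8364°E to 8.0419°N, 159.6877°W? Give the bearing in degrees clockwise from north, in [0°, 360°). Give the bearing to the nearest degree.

Δλ = -159.6877 − 165.8364 = -325.5241°; wrapped into (−180°, 180°]: 34.4759°.
θ = atan2( sin Δλ · cos φ₂ , cos φ₁ · sin φ₂ − sin φ₁ · cos φ₂ · cos Δλ )
  = atan2(0.56049, -0.64896) = 139.183° → normalised to [0°, 360°): 139.183°.

139°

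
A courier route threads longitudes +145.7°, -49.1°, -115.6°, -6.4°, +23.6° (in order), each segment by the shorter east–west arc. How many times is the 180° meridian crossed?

1

Leg 1: +145.7° → -49.1°, shortest Δλ = 165.2° (east) — crosses 180°.
Leg 2: -49.1° → -115.6°, shortest Δλ = -66.5° (west) — does not cross 180°.
Leg 3: -115.6° → -6.4°, shortest Δλ = 109.2° (east) — does not cross 180°.
Leg 4: -6.4° → +23.6°, shortest Δλ = 30.0° (east) — does not cross 180°.
Total crossings: 1.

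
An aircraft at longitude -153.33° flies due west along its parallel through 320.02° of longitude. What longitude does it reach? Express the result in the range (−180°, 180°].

Start at -153.33°; shift −320.02° → -473.35°.
-473.35° lies outside (−180°, 180°]; add 360° → -113.35°.

-113.35°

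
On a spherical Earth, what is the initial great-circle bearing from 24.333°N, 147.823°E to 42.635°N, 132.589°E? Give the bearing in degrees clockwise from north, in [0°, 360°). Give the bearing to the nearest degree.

329°

Δλ = 132.589 − 147.823 = -15.234°.
θ = atan2( sin Δλ · cos φ₂ , cos φ₁ · sin φ₂ − sin φ₁ · cos φ₂ · cos Δλ )
  = atan2(-0.19331, 0.32468) = -30.769° → normalised to [0°, 360°): 329.231°.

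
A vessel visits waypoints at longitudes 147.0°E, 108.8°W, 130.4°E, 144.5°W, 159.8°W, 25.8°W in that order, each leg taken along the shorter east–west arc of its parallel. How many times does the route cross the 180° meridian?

3

Leg 1: +147.0° → -108.8°, shortest Δλ = 104.2° (east) — crosses 180°.
Leg 2: -108.8° → +130.4°, shortest Δλ = -120.8° (west) — crosses 180°.
Leg 3: +130.4° → -144.5°, shortest Δλ = 85.1° (east) — crosses 180°.
Leg 4: -144.5° → -159.8°, shortest Δλ = -15.3° (west) — does not cross 180°.
Leg 5: -159.8° → -25.8°, shortest Δλ = 134.0° (east) — does not cross 180°.
Total crossings: 3.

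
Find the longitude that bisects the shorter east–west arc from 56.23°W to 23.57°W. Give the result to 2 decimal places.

Signed shortest Δλ from -56.23° to -23.57° is +32.66°.
Midpoint longitude = -56.23° + (+32.66°)/2 = -56.23° + 16.33° = -39.90°.

39.90°W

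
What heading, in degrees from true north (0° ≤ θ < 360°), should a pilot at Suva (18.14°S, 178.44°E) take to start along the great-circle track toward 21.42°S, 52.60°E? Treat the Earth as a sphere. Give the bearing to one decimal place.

Δλ = 52.60 − 178.44 = -125.84°.
θ = atan2( sin Δλ · cos φ₂ , cos φ₁ · sin φ₂ − sin φ₁ · cos φ₂ · cos Δλ )
  = atan2(-0.75466, -0.51676) = -124.401° → normalised to [0°, 360°): 235.599°.

235.6°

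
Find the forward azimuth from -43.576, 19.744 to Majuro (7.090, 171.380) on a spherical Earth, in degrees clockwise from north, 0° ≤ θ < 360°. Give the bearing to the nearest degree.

Δλ = 171.380 − 19.744 = 151.636°.
θ = atan2( sin Δλ · cos φ₂ , cos φ₁ · sin φ₂ − sin φ₁ · cos φ₂ · cos Δλ )
  = atan2(0.47144, -0.51250) = 137.390° → normalised to [0°, 360°): 137.390°.

137°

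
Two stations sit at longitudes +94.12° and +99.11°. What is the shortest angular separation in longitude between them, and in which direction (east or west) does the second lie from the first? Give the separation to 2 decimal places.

Raw difference: 99.11 − 94.12 = 4.99°.
Normalise into (−180°, 180°]: 4.99° stays 4.99°.
Positive ⇒ the second point lies to the east; separation 4.99°.

4.99° east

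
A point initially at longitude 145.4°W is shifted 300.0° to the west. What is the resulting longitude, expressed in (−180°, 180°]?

Start at -145.4°; shift −300.0° → -445.4°.
-445.4° lies outside (−180°, 180°]; add 360° → -85.4°.

85.4°W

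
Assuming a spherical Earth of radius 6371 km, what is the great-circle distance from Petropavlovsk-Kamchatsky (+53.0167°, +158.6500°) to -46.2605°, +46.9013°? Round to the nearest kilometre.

15233 km

Δλ = 46.9013 − 158.6500 = -111.7487°.
Δφ = -46.2605 − 53.0167 = -99.2772°.
a = sin²(Δφ/2) + cos φ₁ · cos φ₂ · sin²(Δλ/2) = 0.865624.
c = 2·atan2(√a, √(1−a)) = 2.39095 rad → d = 6371·c ≈ 15232.72 km.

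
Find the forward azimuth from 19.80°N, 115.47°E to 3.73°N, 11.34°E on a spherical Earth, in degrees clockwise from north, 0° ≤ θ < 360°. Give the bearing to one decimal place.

Δλ = 11.34 − 115.47 = -104.13°.
θ = atan2( sin Δλ · cos φ₂ , cos φ₁ · sin φ₂ − sin φ₁ · cos φ₂ · cos Δλ )
  = atan2(-0.96769, 0.14373) = -81.552° → normalised to [0°, 360°): 278.448°.

278.4°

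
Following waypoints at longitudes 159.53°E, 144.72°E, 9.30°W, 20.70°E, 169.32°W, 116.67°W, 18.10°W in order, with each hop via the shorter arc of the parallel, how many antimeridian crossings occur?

Leg 1: +159.53° → +144.72°, shortest Δλ = -14.81° (west) — does not cross 180°.
Leg 2: +144.72° → -9.30°, shortest Δλ = -154.02° (west) — does not cross 180°.
Leg 3: -9.30° → +20.70°, shortest Δλ = 30.0° (east) — does not cross 180°.
Leg 4: +20.70° → -169.32°, shortest Δλ = 169.98° (east) — crosses 180°.
Leg 5: -169.32° → -116.67°, shortest Δλ = 52.65° (east) — does not cross 180°.
Leg 6: -116.67° → -18.10°, shortest Δλ = 98.57° (east) — does not cross 180°.
Total crossings: 1.

1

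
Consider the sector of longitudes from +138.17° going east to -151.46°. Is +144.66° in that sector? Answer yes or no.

Yes

Band width going east from +138.17° to -151.46°: ((-151.46 − 138.17) mod 360) = 70.37°.
Offset of +144.66° east of the west edge: ((144.66 − 138.17) mod 360) = 6.49°.
6.49° ≤ 70.37° ⇒ inside.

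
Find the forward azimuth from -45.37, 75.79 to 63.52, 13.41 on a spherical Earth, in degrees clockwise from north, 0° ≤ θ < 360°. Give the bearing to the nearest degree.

333°

Δλ = 13.41 − 75.79 = -62.38°.
θ = atan2( sin Δλ · cos φ₂ , cos φ₁ · sin φ₂ − sin φ₁ · cos φ₂ · cos Δλ )
  = atan2(-0.39507, 0.77593) = -26.983° → normalised to [0°, 360°): 333.017°.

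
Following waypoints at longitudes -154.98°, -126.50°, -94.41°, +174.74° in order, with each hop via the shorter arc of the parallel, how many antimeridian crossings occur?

Leg 1: -154.98° → -126.50°, shortest Δλ = 28.48° (east) — does not cross 180°.
Leg 2: -126.50° → -94.41°, shortest Δλ = 32.09° (east) — does not cross 180°.
Leg 3: -94.41° → +174.74°, shortest Δλ = -90.85° (west) — crosses 180°.
Total crossings: 1.

1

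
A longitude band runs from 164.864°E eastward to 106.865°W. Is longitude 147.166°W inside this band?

Yes

Band width going east from +164.864° to -106.865°: ((-106.865 − 164.864) mod 360) = 88.271°.
Offset of -147.166° east of the west edge: ((-147.166 − 164.864) mod 360) = 47.970°.
47.970° ≤ 88.271° ⇒ inside.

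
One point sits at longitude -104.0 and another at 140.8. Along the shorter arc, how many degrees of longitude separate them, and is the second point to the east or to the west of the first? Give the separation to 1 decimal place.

Raw difference: 140.8 − -104.0 = 244.8°.
Normalise into (−180°, 180°]: 244.8° − 360° = -115.2°.
Negative ⇒ the second point lies to the west; separation 115.2°.

115.2° west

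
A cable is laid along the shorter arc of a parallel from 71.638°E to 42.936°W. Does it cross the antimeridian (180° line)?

Signed shortest Δλ = ((-42.936 − 71.638 + 180) mod 360) − 180 = -114.574°.
Going west by 114.574° from +71.638° reaches -42.936° without touching 180°.

No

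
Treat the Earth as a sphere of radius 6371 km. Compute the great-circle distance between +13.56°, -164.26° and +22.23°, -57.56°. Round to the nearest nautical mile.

5991 nmi

Δλ = -57.56 − -164.26 = 106.70°.
Δφ = 22.23 − 13.56 = 8.67°.
a = sin²(Δφ/2) + cos φ₁ · cos φ₂ · sin²(Δλ/2) = 0.584942.
c = 2·atan2(√a, √(1−a)) = 1.74151 rad → d = 6371·c ≈ 11095.15 km ≈ 5990.90 nmi.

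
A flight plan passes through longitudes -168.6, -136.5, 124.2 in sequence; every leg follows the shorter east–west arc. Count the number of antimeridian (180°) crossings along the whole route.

1

Leg 1: -168.6° → -136.5°, shortest Δλ = 32.1° (east) — does not cross 180°.
Leg 2: -136.5° → +124.2°, shortest Δλ = -99.3° (west) — crosses 180°.
Total crossings: 1.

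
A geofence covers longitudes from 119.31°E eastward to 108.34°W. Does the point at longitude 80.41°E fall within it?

No

Band width going east from +119.31° to -108.34°: ((-108.34 − 119.31) mod 360) = 132.35°.
Offset of +80.41° east of the west edge: ((80.41 − 119.31) mod 360) = 321.10°.
321.10° > 132.35° ⇒ outside.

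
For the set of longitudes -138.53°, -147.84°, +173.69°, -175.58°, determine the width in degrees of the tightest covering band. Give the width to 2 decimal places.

Sort the longitudes: -175.58°, -147.84°, -138.53°, +173.69°.
Eastward gaps between consecutive values (wrapping around): 27.74°, 9.31°, 312.22°, 10.73°.
Largest gap = 312.22° ⇒ minimal covering band is its complement: 360° − 312.22° = 47.78°.
Band runs from +173.69° eastward to -138.53°, crossing the antimeridian.

47.78°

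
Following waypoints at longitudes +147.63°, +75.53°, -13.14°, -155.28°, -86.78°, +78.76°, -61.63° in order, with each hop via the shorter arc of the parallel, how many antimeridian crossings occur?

Leg 1: +147.63° → +75.53°, shortest Δλ = -72.1° (west) — does not cross 180°.
Leg 2: +75.53° → -13.14°, shortest Δλ = -88.67° (west) — does not cross 180°.
Leg 3: -13.14° → -155.28°, shortest Δλ = -142.14° (west) — does not cross 180°.
Leg 4: -155.28° → -86.78°, shortest Δλ = 68.5° (east) — does not cross 180°.
Leg 5: -86.78° → +78.76°, shortest Δλ = 165.54° (east) — does not cross 180°.
Leg 6: +78.76° → -61.63°, shortest Δλ = -140.39° (west) — does not cross 180°.
Total crossings: 0.

0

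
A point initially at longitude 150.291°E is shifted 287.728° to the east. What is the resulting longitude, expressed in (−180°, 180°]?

78.019°E

Start at +150.291°; shift +287.728° → +438.019°.
+438.019° lies outside (−180°, 180°]; subtract 360° → +78.019°.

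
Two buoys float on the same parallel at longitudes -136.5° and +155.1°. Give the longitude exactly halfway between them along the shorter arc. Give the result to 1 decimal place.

-170.7°

Signed shortest Δλ from -136.5° to +155.1° is -68.4°.
Midpoint longitude = -136.5° + (-68.4°)/2 = -136.5° − 34.2° = -170.7°.
(The naïve average (-136.5 + +155.1)/2 = 9.3° is on the wrong side of the globe.)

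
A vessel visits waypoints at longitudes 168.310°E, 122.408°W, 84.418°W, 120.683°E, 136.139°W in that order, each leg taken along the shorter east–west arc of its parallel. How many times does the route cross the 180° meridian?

Leg 1: +168.310° → -122.408°, shortest Δλ = 69.282° (east) — crosses 180°.
Leg 2: -122.408° → -84.418°, shortest Δλ = 37.99° (east) — does not cross 180°.
Leg 3: -84.418° → +120.683°, shortest Δλ = -154.899° (west) — crosses 180°.
Leg 4: +120.683° → -136.139°, shortest Δλ = 103.178° (east) — crosses 180°.
Total crossings: 3.

3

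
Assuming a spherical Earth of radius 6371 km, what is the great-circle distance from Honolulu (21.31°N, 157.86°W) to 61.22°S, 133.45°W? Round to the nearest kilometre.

Δλ = -133.45 − -157.86 = 24.41°.
Δφ = -61.22 − 21.31 = -82.53°.
a = sin²(Δφ/2) + cos φ₁ · cos φ₂ · sin²(Δλ/2) = 0.455043.
c = 2·atan2(√a, √(1−a)) = 1.48076 rad → d = 6371·c ≈ 9433.93 km.

9434 km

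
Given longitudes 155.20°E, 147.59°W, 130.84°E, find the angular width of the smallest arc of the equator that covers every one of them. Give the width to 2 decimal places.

81.57°

Sort the longitudes: -147.59°, +130.84°, +155.20°.
Eastward gaps between consecutive values (wrapping around): 278.43°, 24.36°, 57.21°.
Largest gap = 278.43° ⇒ minimal covering band is its complement: 360° − 278.43° = 81.57°.
Band runs from +130.84° eastward to -147.59°, crossing the antimeridian.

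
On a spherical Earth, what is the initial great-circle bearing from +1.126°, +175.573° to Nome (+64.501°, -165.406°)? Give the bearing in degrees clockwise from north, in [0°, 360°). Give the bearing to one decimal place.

Δλ = -165.406 − 175.573 = -340.979°; wrapped into (−180°, 180°]: 19.021°.
θ = atan2( sin Δλ · cos φ₂ , cos φ₁ · sin φ₂ − sin φ₁ · cos φ₂ · cos Δλ )
  = atan2(0.14030, 0.89442) = 8.915° → normalised to [0°, 360°): 8.915°.

8.9°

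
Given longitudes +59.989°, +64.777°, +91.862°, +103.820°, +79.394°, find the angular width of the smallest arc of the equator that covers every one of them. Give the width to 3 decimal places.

Sort the longitudes: +59.989°, +64.777°, +79.394°, +91.862°, +103.820°.
Eastward gaps between consecutive values (wrapping around): 4.788°, 14.617°, 12.468°, 11.958°, 316.169°.
Largest gap = 316.169° ⇒ minimal covering band is its complement: 360° − 316.169° = 43.831°.
Band runs from +59.989° eastward to +103.820°.

43.831°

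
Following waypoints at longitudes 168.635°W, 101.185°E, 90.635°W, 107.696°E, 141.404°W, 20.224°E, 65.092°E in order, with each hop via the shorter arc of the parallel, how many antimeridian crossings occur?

Leg 1: -168.635° → +101.185°, shortest Δλ = -90.18° (west) — crosses 180°.
Leg 2: +101.185° → -90.635°, shortest Δλ = 168.18° (east) — crosses 180°.
Leg 3: -90.635° → +107.696°, shortest Δλ = -161.669° (west) — crosses 180°.
Leg 4: +107.696° → -141.404°, shortest Δλ = 110.9° (east) — crosses 180°.
Leg 5: -141.404° → +20.224°, shortest Δλ = 161.628° (east) — does not cross 180°.
Leg 6: +20.224° → +65.092°, shortest Δλ = 44.868° (east) — does not cross 180°.
Total crossings: 4.

4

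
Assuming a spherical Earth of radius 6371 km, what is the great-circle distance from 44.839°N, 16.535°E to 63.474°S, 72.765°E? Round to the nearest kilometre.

13016 km

Δλ = 72.765 − 16.535 = 56.230°.
Δφ = -63.474 − 44.839 = -108.313°.
a = sin²(Δφ/2) + cos φ₁ · cos φ₂ · sin²(Δλ/2) = 0.727430.
c = 2·atan2(√a, √(1−a)) = 2.04301 rad → d = 6371·c ≈ 13016.02 km.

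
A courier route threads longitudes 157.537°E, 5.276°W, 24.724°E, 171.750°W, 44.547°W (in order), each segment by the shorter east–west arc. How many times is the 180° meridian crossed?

1

Leg 1: +157.537° → -5.276°, shortest Δλ = -162.813° (west) — does not cross 180°.
Leg 2: -5.276° → +24.724°, shortest Δλ = 30.0° (east) — does not cross 180°.
Leg 3: +24.724° → -171.750°, shortest Δλ = 163.526° (east) — crosses 180°.
Leg 4: -171.750° → -44.547°, shortest Δλ = 127.203° (east) — does not cross 180°.
Total crossings: 1.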